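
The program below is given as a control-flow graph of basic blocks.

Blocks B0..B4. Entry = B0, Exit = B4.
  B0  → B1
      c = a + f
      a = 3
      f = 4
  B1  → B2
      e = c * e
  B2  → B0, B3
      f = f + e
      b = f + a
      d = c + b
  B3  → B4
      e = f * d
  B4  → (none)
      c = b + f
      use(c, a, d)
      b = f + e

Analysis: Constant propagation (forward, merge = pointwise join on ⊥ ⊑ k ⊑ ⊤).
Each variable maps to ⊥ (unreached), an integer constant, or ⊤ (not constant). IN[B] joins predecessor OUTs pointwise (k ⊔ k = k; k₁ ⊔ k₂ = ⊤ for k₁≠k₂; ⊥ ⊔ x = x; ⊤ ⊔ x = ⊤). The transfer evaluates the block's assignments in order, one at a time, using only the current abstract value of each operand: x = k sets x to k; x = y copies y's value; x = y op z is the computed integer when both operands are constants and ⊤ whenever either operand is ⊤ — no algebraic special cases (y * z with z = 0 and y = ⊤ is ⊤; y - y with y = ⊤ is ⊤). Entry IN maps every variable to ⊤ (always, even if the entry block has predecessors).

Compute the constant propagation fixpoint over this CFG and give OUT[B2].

Converged values:
  B0:  IN=(all ⊤)  OUT={a:3, f:4; rest ⊤}
  B1:  IN={a:3, f:4; rest ⊤}  OUT={a:3, f:4; rest ⊤}
  B2:  IN={a:3, f:4; rest ⊤}  OUT={a:3; rest ⊤}
  B3:  IN={a:3; rest ⊤}  OUT={a:3; rest ⊤}
  B4:  IN={a:3; rest ⊤}  OUT={a:3; rest ⊤}

Merge at B2: IN[B2] = OUT[B1] = {a: 3, b: ⊤, c: ⊤, d: ⊤, e: ⊤, f: 4}
Applying B2's transfer function to that IN value gives OUT[B2] (row B2 above).

Answer: {a: 3, b: ⊤, c: ⊤, d: ⊤, e: ⊤, f: ⊤}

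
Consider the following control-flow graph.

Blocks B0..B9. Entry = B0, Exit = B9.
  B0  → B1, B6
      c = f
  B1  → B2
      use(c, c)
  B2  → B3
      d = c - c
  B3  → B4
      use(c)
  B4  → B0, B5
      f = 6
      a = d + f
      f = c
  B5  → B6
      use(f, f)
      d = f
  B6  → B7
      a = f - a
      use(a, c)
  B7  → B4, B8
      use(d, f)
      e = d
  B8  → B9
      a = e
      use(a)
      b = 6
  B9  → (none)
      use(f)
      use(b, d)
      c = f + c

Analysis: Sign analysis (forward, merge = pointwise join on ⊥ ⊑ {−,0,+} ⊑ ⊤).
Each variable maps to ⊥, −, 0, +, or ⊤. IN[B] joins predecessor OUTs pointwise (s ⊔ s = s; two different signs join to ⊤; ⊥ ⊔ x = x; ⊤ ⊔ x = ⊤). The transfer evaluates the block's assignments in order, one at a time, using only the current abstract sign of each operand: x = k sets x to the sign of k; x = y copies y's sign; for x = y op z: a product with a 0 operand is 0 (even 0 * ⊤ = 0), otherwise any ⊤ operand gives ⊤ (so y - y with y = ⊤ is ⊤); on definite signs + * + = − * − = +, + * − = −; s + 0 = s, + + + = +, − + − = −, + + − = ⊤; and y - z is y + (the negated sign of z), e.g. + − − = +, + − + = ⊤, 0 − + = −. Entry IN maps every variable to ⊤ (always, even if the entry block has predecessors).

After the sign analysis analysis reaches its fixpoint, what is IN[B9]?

Converged values:
  B0: | IN=(all ⊤) | OUT=(all ⊤)
  B1: | IN=(all ⊤) | OUT=(all ⊤)
  B2: | IN=(all ⊤) | OUT=(all ⊤)
  B3: | IN=(all ⊤) | OUT=(all ⊤)
  B4: | IN=(all ⊤) | OUT=(all ⊤)
  B5: | IN=(all ⊤) | OUT=(all ⊤)
  B6: | IN=(all ⊤) | OUT=(all ⊤)
  B7: | IN=(all ⊤) | OUT=(all ⊤)
  B8: | IN=(all ⊤) | OUT={b:+; rest ⊤}
  B9: | IN={b:+; rest ⊤} | OUT={b:+; rest ⊤}

Merge at B9: IN[B9] = OUT[B8] = {a: ⊤, b: +, c: ⊤, d: ⊤, e: ⊤, f: ⊤}

Answer: {a: ⊤, b: +, c: ⊤, d: ⊤, e: ⊤, f: ⊤}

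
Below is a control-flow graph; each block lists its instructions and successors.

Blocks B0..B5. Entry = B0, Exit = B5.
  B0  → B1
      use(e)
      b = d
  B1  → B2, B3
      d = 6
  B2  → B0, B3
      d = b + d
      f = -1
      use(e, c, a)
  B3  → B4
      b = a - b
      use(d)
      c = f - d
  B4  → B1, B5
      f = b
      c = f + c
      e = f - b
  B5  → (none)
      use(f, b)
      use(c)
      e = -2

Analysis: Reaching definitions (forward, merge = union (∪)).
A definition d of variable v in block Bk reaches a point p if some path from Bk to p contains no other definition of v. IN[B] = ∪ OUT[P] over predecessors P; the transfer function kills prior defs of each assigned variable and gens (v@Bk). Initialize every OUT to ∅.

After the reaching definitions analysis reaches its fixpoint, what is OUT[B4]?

Answer: {b@B3, c@B4, d@B1, d@B2, e@B4, f@B4}

Trace:
Per-block solution:
  B0: | IN={b@B0, b@B3, c@B4, d@B2, e@B4, f@B2} | OUT={b@B0, c@B4, d@B2, e@B4, f@B2}
  B1: | IN={b@B0, b@B3, c@B4, d@B1, d@B2, e@B4, f@B2, f@B4} | OUT={b@B0, b@B3, c@B4, d@B1, e@B4, f@B2, f@B4}
  B2: | IN={b@B0, b@B3, c@B4, d@B1, e@B4, f@B2, f@B4} | OUT={b@B0, b@B3, c@B4, d@B2, e@B4, f@B2}
  B3: | IN={b@B0, b@B3, c@B4, d@B1, d@B2, e@B4, f@B2, f@B4} | OUT={b@B3, c@B3, d@B1, d@B2, e@B4, f@B2, f@B4}
  B4: | IN={b@B3, c@B3, d@B1, d@B2, e@B4, f@B2, f@B4} | OUT={b@B3, c@B4, d@B1, d@B2, e@B4, f@B4}
  B5: | IN={b@B3, c@B4, d@B1, d@B2, e@B4, f@B4} | OUT={b@B3, c@B4, d@B1, d@B2, e@B5, f@B4}

Merge at B4: IN[B4] = OUT[B3] = {b@B3, c@B3, d@B1, d@B2, e@B4, f@B2, f@B4}
Applying B4's transfer function to that IN value gives OUT[B4] (row B4 above).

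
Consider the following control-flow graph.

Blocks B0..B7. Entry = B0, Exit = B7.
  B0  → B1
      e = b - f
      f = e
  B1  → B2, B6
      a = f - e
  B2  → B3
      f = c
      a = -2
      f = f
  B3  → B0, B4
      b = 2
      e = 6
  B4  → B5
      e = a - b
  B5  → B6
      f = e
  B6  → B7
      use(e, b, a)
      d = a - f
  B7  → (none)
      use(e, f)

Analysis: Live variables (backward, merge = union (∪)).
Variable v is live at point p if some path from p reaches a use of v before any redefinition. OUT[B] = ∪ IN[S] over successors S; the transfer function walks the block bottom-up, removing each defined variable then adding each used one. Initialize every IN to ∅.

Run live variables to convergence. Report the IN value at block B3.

Answer: {a, c, f}

Trace:
Fixpoint table:
  B0: | IN={b, c, f} | OUT={b, c, e, f}
  B1: | IN={b, c, e, f} | OUT={a, b, c, e, f}
  B2: | IN={c} | OUT={a, c, f}
  B3: | IN={a, c, f} | OUT={a, b, c, f}
  B4: | IN={a, b} | OUT={a, b, e}
  B5: | IN={a, b, e} | OUT={a, b, e, f}
  B6: | IN={a, b, e, f} | OUT={e, f}
  B7: | IN={e, f} | OUT={}

Merge at B3: OUT[B3] = IN[B0] ⊔ IN[B4] = {a, b, c, f}
Applying B3's transfer function to that OUT value gives IN[B3] (row B3 above).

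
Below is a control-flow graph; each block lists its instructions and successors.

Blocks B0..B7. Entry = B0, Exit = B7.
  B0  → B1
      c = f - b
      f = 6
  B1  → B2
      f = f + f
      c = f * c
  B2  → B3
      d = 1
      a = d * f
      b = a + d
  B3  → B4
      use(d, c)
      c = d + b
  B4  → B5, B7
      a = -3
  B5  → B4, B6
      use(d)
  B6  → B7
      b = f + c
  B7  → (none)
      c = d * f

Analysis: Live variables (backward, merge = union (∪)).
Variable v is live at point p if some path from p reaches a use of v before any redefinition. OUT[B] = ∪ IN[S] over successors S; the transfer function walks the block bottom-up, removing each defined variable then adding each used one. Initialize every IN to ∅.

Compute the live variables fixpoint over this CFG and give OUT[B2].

Answer: {b, c, d, f}

Working:
Converged values:
  B0: | IN={b, f} | OUT={c, f}
  B1: | IN={c, f} | OUT={c, f}
  B2: | IN={c, f} | OUT={b, c, d, f}
  B3: | IN={b, c, d, f} | OUT={c, d, f}
  B4: | IN={c, d, f} | OUT={c, d, f}
  B5: | IN={c, d, f} | OUT={c, d, f}
  B6: | IN={c, d, f} | OUT={d, f}
  B7: | IN={d, f} | OUT={}

Merge at B2: OUT[B2] = IN[B3] = {b, c, d, f}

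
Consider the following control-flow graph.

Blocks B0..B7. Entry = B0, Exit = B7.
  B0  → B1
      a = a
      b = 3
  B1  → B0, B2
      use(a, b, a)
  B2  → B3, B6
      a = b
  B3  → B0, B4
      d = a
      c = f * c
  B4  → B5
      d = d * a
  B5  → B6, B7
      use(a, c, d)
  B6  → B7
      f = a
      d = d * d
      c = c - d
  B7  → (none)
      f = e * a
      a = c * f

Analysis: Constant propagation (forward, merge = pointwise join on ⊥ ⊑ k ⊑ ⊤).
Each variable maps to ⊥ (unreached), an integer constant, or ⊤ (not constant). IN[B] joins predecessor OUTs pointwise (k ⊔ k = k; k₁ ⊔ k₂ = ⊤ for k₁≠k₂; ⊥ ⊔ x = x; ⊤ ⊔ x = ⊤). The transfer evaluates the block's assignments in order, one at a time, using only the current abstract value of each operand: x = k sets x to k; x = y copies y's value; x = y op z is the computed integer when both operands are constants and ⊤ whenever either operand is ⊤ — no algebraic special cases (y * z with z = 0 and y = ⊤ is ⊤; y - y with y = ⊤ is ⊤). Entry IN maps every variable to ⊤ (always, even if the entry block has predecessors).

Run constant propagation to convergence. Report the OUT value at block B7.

Answer: {a: ⊤, b: 3, c: ⊤, d: ⊤, e: ⊤, f: ⊤}

Trace:
Per-block solution:
  B0:  IN=(all ⊤)  OUT={b:3; rest ⊤}
  B1:  IN={b:3; rest ⊤}  OUT={b:3; rest ⊤}
  B2:  IN={b:3; rest ⊤}  OUT={a:3, b:3; rest ⊤}
  B3:  IN={a:3, b:3; rest ⊤}  OUT={a:3, b:3, d:3; rest ⊤}
  B4:  IN={a:3, b:3, d:3; rest ⊤}  OUT={a:3, b:3, d:9; rest ⊤}
  B5:  IN={a:3, b:3, d:9; rest ⊤}  OUT={a:3, b:3, d:9; rest ⊤}
  B6:  IN={a:3, b:3; rest ⊤}  OUT={a:3, b:3, f:3; rest ⊤}
  B7:  IN={a:3, b:3; rest ⊤}  OUT={b:3; rest ⊤}

Merge at B7: IN[B7] = OUT[B5] ⊔ OUT[B6] = {a: 3, b: 3, c: ⊤, d: ⊤, e: ⊤, f: ⊤}
Applying B7's transfer function to that IN value gives OUT[B7] (row B7 above).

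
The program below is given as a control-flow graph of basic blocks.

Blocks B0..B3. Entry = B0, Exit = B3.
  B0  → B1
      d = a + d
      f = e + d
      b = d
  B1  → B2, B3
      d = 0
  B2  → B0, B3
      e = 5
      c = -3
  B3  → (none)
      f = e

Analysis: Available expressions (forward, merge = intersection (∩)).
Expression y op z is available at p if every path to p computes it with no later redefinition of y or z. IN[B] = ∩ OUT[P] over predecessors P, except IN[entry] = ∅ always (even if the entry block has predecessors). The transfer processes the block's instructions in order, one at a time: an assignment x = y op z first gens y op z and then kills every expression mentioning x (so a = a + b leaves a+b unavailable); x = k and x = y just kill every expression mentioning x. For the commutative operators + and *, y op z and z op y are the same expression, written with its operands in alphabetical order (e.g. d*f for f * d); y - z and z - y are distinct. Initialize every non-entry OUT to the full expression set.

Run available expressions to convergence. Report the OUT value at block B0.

Answer: {d+e}

Derivation:
Per-block solution:
  B0: | IN={} | OUT={d+e}
  B1: | IN={d+e} | OUT={}
  B2: | IN={} | OUT={}
  B3: | IN={} | OUT={}

Merge at B0 (entry node, so the boundary value {} is joined with the incoming edge(s)): IN[B0] = {} ∩ OUT[B2] = {}
Applying B0's transfer function to that IN value gives OUT[B0] (row B0 above).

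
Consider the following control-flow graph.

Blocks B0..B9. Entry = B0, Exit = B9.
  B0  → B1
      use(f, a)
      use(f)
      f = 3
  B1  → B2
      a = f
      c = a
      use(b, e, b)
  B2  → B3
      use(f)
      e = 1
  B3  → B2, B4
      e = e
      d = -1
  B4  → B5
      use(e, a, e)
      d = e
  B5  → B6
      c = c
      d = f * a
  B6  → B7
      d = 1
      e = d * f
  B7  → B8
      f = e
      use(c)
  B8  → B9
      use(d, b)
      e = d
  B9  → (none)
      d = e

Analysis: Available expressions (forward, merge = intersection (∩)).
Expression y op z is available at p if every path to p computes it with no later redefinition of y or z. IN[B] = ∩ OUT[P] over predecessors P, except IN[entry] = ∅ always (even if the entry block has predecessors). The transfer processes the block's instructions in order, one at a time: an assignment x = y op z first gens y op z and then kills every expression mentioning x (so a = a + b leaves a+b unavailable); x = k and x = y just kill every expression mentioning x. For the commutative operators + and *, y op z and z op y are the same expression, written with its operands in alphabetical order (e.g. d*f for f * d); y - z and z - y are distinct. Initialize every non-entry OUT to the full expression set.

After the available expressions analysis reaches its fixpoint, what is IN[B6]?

Answer: {a*f}

Derivation:
Fixpoint table:
  B0:   IN={}   OUT={}
  B1:   IN={}   OUT={}
  B2:   IN={}   OUT={}
  B3:   IN={}   OUT={}
  B4:   IN={}   OUT={}
  B5:   IN={}   OUT={a*f}
  B6:   IN={a*f}   OUT={a*f, d*f}
  B7:   IN={a*f, d*f}   OUT={}
  B8:   IN={}   OUT={}
  B9:   IN={}   OUT={}

Merge at B6: IN[B6] = OUT[B5] = {a*f}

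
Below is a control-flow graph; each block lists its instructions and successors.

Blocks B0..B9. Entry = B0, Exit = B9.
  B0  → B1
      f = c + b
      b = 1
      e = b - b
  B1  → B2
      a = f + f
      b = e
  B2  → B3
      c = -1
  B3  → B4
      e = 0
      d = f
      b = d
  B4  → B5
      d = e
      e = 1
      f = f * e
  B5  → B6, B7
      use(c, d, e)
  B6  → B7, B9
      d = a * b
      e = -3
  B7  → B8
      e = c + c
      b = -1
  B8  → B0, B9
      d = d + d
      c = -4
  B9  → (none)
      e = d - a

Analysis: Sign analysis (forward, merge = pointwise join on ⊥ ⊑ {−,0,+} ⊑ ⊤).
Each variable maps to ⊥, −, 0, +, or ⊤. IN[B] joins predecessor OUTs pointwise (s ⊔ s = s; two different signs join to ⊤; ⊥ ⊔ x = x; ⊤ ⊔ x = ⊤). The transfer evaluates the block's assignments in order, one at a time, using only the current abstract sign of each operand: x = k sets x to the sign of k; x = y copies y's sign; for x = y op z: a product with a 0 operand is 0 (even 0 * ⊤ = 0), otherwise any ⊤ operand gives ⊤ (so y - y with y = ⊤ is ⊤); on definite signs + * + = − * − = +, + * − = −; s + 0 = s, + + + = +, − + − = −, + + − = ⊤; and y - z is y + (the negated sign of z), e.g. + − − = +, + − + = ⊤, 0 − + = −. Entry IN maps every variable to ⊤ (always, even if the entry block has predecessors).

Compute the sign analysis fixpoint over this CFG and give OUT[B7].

Answer: {a: ⊤, b: -, c: -, d: ⊤, e: -, f: ⊤}

Derivation:
Per-block solution:
  B0:  IN=(all ⊤)  OUT={b:+; rest ⊤}
  B1:  IN={b:+; rest ⊤}  OUT=(all ⊤)
  B2:  IN=(all ⊤)  OUT={c:-; rest ⊤}
  B3:  IN={c:-; rest ⊤}  OUT={c:-, e:0; rest ⊤}
  B4:  IN={c:-, e:0; rest ⊤}  OUT={c:-, d:0, e:+; rest ⊤}
  B5:  IN={c:-, d:0, e:+; rest ⊤}  OUT={c:-, d:0, e:+; rest ⊤}
  B6:  IN={c:-, d:0, e:+; rest ⊤}  OUT={c:-, e:-; rest ⊤}
  B7:  IN={c:-; rest ⊤}  OUT={b:-, c:-, e:-; rest ⊤}
  B8:  IN={b:-, c:-, e:-; rest ⊤}  OUT={b:-, c:-, e:-; rest ⊤}
  B9:  IN={c:-, e:-; rest ⊤}  OUT={c:-; rest ⊤}

Merge at B7: IN[B7] = OUT[B5] ⊔ OUT[B6] = {a: ⊤, b: ⊤, c: -, d: ⊤, e: ⊤, f: ⊤}
Applying B7's transfer function to that IN value gives OUT[B7] (row B7 above).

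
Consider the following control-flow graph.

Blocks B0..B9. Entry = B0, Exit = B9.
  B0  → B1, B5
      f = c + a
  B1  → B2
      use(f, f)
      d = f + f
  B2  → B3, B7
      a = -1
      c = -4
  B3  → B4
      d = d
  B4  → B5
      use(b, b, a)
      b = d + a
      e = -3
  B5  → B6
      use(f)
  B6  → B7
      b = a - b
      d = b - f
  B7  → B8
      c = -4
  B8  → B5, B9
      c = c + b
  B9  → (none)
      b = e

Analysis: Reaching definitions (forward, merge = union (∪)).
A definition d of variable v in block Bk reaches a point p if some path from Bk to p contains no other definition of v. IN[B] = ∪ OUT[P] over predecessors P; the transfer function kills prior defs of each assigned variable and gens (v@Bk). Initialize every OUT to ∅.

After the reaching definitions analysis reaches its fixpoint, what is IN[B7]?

Answer: {a@B2, b@B6, c@B2, c@B8, d@B1, d@B6, e@B4, f@B0}

Derivation:
Per-block solution:
  B0:  IN={}  OUT={f@B0}
  B1:  IN={f@B0}  OUT={d@B1, f@B0}
  B2:  IN={d@B1, f@B0}  OUT={a@B2, c@B2, d@B1, f@B0}
  B3:  IN={a@B2, c@B2, d@B1, f@B0}  OUT={a@B2, c@B2, d@B3, f@B0}
  B4:  IN={a@B2, c@B2, d@B3, f@B0}  OUT={a@B2, b@B4, c@B2, d@B3, e@B4, f@B0}
  B5:  IN={a@B2, b@B4, b@B6, c@B2, c@B8, d@B1, d@B3, d@B6, e@B4, f@B0}  OUT={a@B2, b@B4, b@B6, c@B2, c@B8, d@B1, d@B3, d@B6, e@B4, f@B0}
  B6:  IN={a@B2, b@B4, b@B6, c@B2, c@B8, d@B1, d@B3, d@B6, e@B4, f@B0}  OUT={a@B2, b@B6, c@B2, c@B8, d@B6, e@B4, f@B0}
  B7:  IN={a@B2, b@B6, c@B2, c@B8, d@B1, d@B6, e@B4, f@B0}  OUT={a@B2, b@B6, c@B7, d@B1, d@B6, e@B4, f@B0}
  B8:  IN={a@B2, b@B6, c@B7, d@B1, d@B6, e@B4, f@B0}  OUT={a@B2, b@B6, c@B8, d@B1, d@B6, e@B4, f@B0}
  B9:  IN={a@B2, b@B6, c@B8, d@B1, d@B6, e@B4, f@B0}  OUT={a@B2, b@B9, c@B8, d@B1, d@B6, e@B4, f@B0}

Merge at B7: IN[B7] = OUT[B2] ⊔ OUT[B6] = {a@B2, b@B6, c@B2, c@B8, d@B1, d@B6, e@B4, f@B0}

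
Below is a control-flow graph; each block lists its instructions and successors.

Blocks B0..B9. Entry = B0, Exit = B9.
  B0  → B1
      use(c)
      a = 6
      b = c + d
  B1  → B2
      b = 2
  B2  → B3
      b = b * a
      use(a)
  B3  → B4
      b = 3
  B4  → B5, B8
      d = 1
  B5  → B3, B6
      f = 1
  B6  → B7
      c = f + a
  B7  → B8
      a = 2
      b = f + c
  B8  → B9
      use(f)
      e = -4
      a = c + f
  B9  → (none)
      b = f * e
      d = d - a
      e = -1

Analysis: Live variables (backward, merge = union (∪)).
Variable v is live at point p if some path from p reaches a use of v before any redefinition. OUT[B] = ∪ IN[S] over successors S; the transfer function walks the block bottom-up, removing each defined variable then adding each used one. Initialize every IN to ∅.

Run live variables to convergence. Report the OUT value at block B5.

Answer: {a, c, d, f}

Working:
Converged values:
  B0: | IN={c, d, f} | OUT={a, c, f}
  B1: | IN={a, c, f} | OUT={a, b, c, f}
  B2: | IN={a, b, c, f} | OUT={a, c, f}
  B3: | IN={a, c, f} | OUT={a, c, f}
  B4: | IN={a, c, f} | OUT={a, c, d, f}
  B5: | IN={a, c, d} | OUT={a, c, d, f}
  B6: | IN={a, d, f} | OUT={c, d, f}
  B7: | IN={c, d, f} | OUT={c, d, f}
  B8: | IN={c, d, f} | OUT={a, d, e, f}
  B9: | IN={a, d, e, f} | OUT={}

Merge at B5: OUT[B5] = IN[B3] ⊔ IN[B6] = {a, c, d, f}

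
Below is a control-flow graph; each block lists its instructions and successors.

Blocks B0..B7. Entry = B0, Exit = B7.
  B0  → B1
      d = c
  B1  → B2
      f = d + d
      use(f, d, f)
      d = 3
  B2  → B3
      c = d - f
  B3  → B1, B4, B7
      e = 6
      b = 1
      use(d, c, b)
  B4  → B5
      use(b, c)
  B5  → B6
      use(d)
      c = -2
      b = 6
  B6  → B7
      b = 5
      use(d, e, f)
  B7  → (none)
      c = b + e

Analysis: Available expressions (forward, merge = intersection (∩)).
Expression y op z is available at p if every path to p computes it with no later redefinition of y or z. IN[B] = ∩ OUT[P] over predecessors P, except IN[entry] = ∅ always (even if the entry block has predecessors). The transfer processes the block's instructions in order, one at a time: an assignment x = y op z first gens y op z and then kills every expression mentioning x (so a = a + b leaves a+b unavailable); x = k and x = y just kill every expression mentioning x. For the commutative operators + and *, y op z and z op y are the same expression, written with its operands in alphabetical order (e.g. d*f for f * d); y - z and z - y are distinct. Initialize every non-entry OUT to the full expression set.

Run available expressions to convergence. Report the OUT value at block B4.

Converged values:
  B0:   IN={}   OUT={}
  B1:   IN={}   OUT={}
  B2:   IN={}   OUT={d-f}
  B3:   IN={d-f}   OUT={d-f}
  B4:   IN={d-f}   OUT={d-f}
  B5:   IN={d-f}   OUT={d-f}
  B6:   IN={d-f}   OUT={d-f}
  B7:   IN={d-f}   OUT={b+e, d-f}

Merge at B4: IN[B4] = OUT[B3] = {d-f}
Applying B4's transfer function to that IN value gives OUT[B4] (row B4 above).

Answer: {d-f}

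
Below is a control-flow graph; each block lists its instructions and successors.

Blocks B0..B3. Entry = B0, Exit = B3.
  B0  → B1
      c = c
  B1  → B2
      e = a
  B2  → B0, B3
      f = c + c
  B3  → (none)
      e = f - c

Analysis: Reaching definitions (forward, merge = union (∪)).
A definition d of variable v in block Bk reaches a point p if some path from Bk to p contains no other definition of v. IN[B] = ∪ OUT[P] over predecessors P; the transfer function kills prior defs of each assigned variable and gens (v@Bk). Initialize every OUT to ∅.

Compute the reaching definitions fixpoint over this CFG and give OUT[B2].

Converged values:
  B0: | IN={c@B0, e@B1, f@B2} | OUT={c@B0, e@B1, f@B2}
  B1: | IN={c@B0, e@B1, f@B2} | OUT={c@B0, e@B1, f@B2}
  B2: | IN={c@B0, e@B1, f@B2} | OUT={c@B0, e@B1, f@B2}
  B3: | IN={c@B0, e@B1, f@B2} | OUT={c@B0, e@B3, f@B2}

Merge at B2: IN[B2] = OUT[B1] = {c@B0, e@B1, f@B2}
Applying B2's transfer function to that IN value gives OUT[B2] (row B2 above).

Answer: {c@B0, e@B1, f@B2}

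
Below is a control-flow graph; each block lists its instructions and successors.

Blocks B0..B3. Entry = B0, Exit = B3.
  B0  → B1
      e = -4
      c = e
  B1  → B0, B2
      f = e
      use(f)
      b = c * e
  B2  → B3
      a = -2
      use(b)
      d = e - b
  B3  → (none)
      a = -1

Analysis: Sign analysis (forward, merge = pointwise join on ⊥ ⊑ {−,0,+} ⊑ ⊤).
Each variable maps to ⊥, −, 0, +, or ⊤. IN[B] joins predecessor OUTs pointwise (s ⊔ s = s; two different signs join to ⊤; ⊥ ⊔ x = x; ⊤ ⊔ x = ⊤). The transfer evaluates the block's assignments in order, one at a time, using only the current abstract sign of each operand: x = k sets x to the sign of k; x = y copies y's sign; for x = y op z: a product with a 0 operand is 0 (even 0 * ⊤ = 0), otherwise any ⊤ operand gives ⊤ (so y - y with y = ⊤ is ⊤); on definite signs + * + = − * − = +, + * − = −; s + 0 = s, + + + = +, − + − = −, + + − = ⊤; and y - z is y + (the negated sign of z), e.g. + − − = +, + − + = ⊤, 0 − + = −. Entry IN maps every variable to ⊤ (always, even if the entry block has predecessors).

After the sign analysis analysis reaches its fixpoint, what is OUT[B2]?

Per-block solution:
  B0:   IN=(all ⊤)   OUT={c:-, e:-; rest ⊤}
  B1:   IN={c:-, e:-; rest ⊤}   OUT={b:+, c:-, e:-, f:-; rest ⊤}
  B2:   IN={b:+, c:-, e:-, f:-; rest ⊤}   OUT={a:-, b:+, c:-, d:-, e:-, f:-; rest ⊤}
  B3:   IN={a:-, b:+, c:-, d:-, e:-, f:-; rest ⊤}   OUT={a:-, b:+, c:-, d:-, e:-, f:-; rest ⊤}

Merge at B2: IN[B2] = OUT[B1] = {a: ⊤, b: +, c: -, d: ⊤, e: -, f: -}
Applying B2's transfer function to that IN value gives OUT[B2] (row B2 above).

Answer: {a: -, b: +, c: -, d: -, e: -, f: -}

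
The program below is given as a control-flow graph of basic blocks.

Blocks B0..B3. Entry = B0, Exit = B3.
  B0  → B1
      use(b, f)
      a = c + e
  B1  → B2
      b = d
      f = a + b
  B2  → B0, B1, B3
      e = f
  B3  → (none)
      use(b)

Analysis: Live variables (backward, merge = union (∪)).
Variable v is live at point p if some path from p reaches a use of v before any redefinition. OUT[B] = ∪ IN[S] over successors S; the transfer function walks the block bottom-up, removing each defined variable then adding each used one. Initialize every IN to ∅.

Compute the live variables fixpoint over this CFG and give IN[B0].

Answer: {b, c, d, e, f}

Trace:
Fixpoint table:
  B0:  IN={b, c, d, e, f}  OUT={a, c, d}
  B1:  IN={a, c, d}  OUT={a, b, c, d, f}
  B2:  IN={a, b, c, d, f}  OUT={a, b, c, d, e, f}
  B3:  IN={b}  OUT={}

Merge at B0: OUT[B0] = IN[B1] = {a, c, d}
Applying B0's transfer function to that OUT value gives IN[B0] (row B0 above).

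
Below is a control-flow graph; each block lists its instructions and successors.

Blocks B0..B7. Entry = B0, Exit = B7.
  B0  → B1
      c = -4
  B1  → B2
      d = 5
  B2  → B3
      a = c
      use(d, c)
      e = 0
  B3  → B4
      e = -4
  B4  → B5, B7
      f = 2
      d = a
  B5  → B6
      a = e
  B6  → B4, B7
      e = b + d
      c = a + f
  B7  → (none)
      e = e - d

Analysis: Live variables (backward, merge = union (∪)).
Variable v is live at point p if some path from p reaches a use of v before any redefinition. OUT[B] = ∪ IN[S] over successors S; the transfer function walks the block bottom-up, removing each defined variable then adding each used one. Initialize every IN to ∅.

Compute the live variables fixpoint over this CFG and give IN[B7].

Fixpoint table:
  B0: | IN={b} | OUT={b, c}
  B1: | IN={b, c} | OUT={b, c, d}
  B2: | IN={b, c, d} | OUT={a, b}
  B3: | IN={a, b} | OUT={a, b, e}
  B4: | IN={a, b, e} | OUT={b, d, e, f}
  B5: | IN={b, d, e, f} | OUT={a, b, d, f}
  B6: | IN={a, b, d, f} | OUT={a, b, d, e}
  B7: | IN={d, e} | OUT={}

B7 is the boundary node: OUT[B7] = {}
Applying B7's transfer function to that OUT value gives IN[B7] (row B7 above).

Answer: {d, e}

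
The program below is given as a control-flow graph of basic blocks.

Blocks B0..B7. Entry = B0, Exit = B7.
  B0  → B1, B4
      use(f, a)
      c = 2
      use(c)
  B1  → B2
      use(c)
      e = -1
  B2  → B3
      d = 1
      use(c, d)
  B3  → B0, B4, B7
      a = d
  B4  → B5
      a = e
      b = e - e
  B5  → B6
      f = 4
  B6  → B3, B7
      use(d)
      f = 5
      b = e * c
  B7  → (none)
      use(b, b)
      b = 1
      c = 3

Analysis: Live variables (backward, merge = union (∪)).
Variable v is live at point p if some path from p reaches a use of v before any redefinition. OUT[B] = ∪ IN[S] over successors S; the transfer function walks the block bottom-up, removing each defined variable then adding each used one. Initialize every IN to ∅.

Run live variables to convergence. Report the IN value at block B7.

Answer: {b}

Trace:
Per-block solution:
  B0:   IN={a, b, d, e, f}   OUT={b, c, d, e, f}
  B1:   IN={b, c, f}   OUT={b, c, e, f}
  B2:   IN={b, c, e, f}   OUT={b, c, d, e, f}
  B3:   IN={b, c, d, e, f}   OUT={a, b, c, d, e, f}
  B4:   IN={c, d, e}   OUT={c, d, e}
  B5:   IN={c, d, e}   OUT={c, d, e}
  B6:   IN={c, d, e}   OUT={b, c, d, e, f}
  B7:   IN={b}   OUT={}

B7 is the boundary node: OUT[B7] = {}
Applying B7's transfer function to that OUT value gives IN[B7] (row B7 above).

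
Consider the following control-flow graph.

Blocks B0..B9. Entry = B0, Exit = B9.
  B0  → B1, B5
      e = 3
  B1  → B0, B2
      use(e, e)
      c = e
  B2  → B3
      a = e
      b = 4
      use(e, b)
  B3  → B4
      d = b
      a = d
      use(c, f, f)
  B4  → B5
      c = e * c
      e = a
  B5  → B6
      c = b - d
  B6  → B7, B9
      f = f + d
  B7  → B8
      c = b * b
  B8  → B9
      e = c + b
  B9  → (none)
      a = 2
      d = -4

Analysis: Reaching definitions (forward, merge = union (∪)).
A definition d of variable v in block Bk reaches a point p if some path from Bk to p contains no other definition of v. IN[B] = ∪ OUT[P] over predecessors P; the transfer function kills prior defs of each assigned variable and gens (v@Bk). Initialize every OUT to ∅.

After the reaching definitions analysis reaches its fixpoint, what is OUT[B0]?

Converged values:
  B0: | IN={c@B1, e@B0} | OUT={c@B1, e@B0}
  B1: | IN={c@B1, e@B0} | OUT={c@B1, e@B0}
  B2: | IN={c@B1, e@B0} | OUT={a@B2, b@B2, c@B1, e@B0}
  B3: | IN={a@B2, b@B2, c@B1, e@B0} | OUT={a@B3, b@B2, c@B1, d@B3, e@B0}
  B4: | IN={a@B3, b@B2, c@B1, d@B3, e@B0} | OUT={a@B3, b@B2, c@B4, d@B3, e@B4}
  B5: | IN={a@B3, b@B2, c@B1, c@B4, d@B3, e@B0, e@B4} | OUT={a@B3, b@B2, c@B5, d@B3, e@B0, e@B4}
  B6: | IN={a@B3, b@B2, c@B5, d@B3, e@B0, e@B4} | OUT={a@B3, b@B2, c@B5, d@B3, e@B0, e@B4, f@B6}
  B7: | IN={a@B3, b@B2, c@B5, d@B3, e@B0, e@B4, f@B6} | OUT={a@B3, b@B2, c@B7, d@B3, e@B0, e@B4, f@B6}
  B8: | IN={a@B3, b@B2, c@B7, d@B3, e@B0, e@B4, f@B6} | OUT={a@B3, b@B2, c@B7, d@B3, e@B8, f@B6}
  B9: | IN={a@B3, b@B2, c@B5, c@B7, d@B3, e@B0, e@B4, e@B8, f@B6} | OUT={a@B9, b@B2, c@B5, c@B7, d@B9, e@B0, e@B4, e@B8, f@B6}

Merge at B0 (entry node, so the boundary value {} is joined with the incoming edge(s)): IN[B0] = {} ⊔ OUT[B1] = {c@B1, e@B0}
Applying B0's transfer function to that IN value gives OUT[B0] (row B0 above).

Answer: {c@B1, e@B0}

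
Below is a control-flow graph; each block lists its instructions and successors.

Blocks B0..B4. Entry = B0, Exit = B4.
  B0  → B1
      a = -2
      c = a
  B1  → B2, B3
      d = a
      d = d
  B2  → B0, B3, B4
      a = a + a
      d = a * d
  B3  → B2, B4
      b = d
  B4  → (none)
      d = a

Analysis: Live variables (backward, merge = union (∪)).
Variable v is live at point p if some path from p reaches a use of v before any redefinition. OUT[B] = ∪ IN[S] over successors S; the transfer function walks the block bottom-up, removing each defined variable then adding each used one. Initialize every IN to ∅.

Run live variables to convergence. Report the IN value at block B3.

Converged values:
  B0:   IN={}   OUT={a}
  B1:   IN={a}   OUT={a, d}
  B2:   IN={a, d}   OUT={a, d}
  B3:   IN={a, d}   OUT={a, d}
  B4:   IN={a}   OUT={}

Merge at B3: OUT[B3] = IN[B2] ⊔ IN[B4] = {a, d}
Applying B3's transfer function to that OUT value gives IN[B3] (row B3 above).

Answer: {a, d}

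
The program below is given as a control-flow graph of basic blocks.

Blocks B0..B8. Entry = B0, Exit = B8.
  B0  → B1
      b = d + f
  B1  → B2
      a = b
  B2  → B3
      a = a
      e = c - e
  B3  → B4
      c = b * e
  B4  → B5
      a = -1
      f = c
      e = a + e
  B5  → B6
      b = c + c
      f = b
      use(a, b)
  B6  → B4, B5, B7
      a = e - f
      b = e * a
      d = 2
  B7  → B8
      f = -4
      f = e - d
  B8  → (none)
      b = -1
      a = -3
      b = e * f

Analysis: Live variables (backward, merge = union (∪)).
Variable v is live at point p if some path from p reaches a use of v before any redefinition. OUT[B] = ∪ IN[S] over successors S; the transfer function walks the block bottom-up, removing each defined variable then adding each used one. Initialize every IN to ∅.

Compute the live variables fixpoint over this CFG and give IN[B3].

Answer: {b, e}

Trace:
Fixpoint table:
  B0: | IN={c, d, e, f} | OUT={b, c, e}
  B1: | IN={b, c, e} | OUT={a, b, c, e}
  B2: | IN={a, b, c, e} | OUT={b, e}
  B3: | IN={b, e} | OUT={c, e}
  B4: | IN={c, e} | OUT={a, c, e}
  B5: | IN={a, c, e} | OUT={c, e, f}
  B6: | IN={c, e, f} | OUT={a, c, d, e}
  B7: | IN={d, e} | OUT={e, f}
  B8: | IN={e, f} | OUT={}

Merge at B3: OUT[B3] = IN[B4] = {c, e}
Applying B3's transfer function to that OUT value gives IN[B3] (row B3 above).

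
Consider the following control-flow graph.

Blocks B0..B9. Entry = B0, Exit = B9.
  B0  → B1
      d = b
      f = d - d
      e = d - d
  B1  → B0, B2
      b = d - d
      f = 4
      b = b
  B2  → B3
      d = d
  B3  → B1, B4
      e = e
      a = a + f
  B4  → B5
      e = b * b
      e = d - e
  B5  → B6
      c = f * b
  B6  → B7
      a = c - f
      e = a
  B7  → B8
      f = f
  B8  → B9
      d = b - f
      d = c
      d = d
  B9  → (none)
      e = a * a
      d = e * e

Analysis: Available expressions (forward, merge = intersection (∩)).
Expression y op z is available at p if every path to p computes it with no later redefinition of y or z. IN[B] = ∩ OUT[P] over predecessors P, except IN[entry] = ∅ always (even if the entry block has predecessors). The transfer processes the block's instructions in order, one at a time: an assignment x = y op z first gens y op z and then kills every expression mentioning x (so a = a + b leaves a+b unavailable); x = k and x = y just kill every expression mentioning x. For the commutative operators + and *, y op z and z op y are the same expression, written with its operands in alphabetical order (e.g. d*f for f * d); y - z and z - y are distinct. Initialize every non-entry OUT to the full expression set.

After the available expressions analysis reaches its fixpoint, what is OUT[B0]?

Answer: {d-d}

Derivation:
Fixpoint table:
  B0: | IN={} | OUT={d-d}
  B1: | IN={} | OUT={d-d}
  B2: | IN={d-d} | OUT={}
  B3: | IN={} | OUT={}
  B4: | IN={} | OUT={b*b}
  B5: | IN={b*b} | OUT={b*b, b*f}
  B6: | IN={b*b, b*f} | OUT={b*b, b*f, c-f}
  B7: | IN={b*b, b*f, c-f} | OUT={b*b}
  B8: | IN={b*b} | OUT={b*b, b-f}
  B9: | IN={b*b, b-f} | OUT={a*a, b*b, b-f, e*e}

Merge at B0 (entry node, so the boundary value {} is joined with the incoming edge(s)): IN[B0] = {} ∩ OUT[B1] = {}
Applying B0's transfer function to that IN value gives OUT[B0] (row B0 above).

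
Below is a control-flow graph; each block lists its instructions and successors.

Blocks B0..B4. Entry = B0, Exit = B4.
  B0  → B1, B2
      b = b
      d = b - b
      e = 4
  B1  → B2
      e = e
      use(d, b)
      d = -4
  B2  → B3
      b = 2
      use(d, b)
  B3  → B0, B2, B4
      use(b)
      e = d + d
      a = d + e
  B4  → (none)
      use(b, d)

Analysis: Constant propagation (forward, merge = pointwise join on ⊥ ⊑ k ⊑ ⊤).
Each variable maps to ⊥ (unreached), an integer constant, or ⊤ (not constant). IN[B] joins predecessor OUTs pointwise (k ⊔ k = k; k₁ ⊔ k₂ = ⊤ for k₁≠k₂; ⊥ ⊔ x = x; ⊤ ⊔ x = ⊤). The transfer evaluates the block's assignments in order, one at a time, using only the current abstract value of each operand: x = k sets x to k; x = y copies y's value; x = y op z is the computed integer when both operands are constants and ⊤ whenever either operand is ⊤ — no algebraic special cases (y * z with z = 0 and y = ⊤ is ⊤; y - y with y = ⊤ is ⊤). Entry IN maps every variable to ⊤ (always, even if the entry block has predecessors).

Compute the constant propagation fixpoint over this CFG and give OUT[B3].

Answer: {a: ⊤, b: 2, c: ⊤, d: ⊤, e: ⊤, f: ⊤}

Trace:
Fixpoint table:
  B0: | IN=(all ⊤) | OUT={e:4; rest ⊤}
  B1: | IN={e:4; rest ⊤} | OUT={d:-4, e:4; rest ⊤}
  B2: | IN=(all ⊤) | OUT={b:2; rest ⊤}
  B3: | IN={b:2; rest ⊤} | OUT={b:2; rest ⊤}
  B4: | IN={b:2; rest ⊤} | OUT={b:2; rest ⊤}

Merge at B3: IN[B3] = OUT[B2] = {a: ⊤, b: 2, c: ⊤, d: ⊤, e: ⊤, f: ⊤}
Applying B3's transfer function to that IN value gives OUT[B3] (row B3 above).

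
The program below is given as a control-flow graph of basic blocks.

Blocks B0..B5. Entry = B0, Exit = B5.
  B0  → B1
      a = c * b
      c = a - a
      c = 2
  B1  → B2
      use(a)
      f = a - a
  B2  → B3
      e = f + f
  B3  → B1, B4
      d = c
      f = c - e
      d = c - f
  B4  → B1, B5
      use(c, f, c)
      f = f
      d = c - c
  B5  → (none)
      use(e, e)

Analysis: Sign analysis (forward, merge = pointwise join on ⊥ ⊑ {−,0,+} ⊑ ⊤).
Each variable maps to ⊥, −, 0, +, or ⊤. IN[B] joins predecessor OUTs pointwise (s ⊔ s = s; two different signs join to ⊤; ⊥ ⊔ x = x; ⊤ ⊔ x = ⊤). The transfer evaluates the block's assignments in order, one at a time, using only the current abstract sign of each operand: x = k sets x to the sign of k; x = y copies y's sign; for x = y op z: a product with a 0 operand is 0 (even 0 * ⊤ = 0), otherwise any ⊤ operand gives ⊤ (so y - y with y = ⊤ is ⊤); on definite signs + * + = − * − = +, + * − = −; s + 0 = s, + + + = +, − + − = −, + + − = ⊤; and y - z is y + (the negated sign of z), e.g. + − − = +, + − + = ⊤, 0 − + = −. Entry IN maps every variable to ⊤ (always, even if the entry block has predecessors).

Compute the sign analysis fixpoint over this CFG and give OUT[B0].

Answer: {a: ⊤, b: ⊤, c: +, d: ⊤, e: ⊤, f: ⊤}

Trace:
Fixpoint table:
  B0:  IN=(all ⊤)  OUT={c:+; rest ⊤}
  B1:  IN={c:+; rest ⊤}  OUT={c:+; rest ⊤}
  B2:  IN={c:+; rest ⊤}  OUT={c:+; rest ⊤}
  B3:  IN={c:+; rest ⊤}  OUT={c:+; rest ⊤}
  B4:  IN={c:+; rest ⊤}  OUT={c:+; rest ⊤}
  B5:  IN={c:+; rest ⊤}  OUT={c:+; rest ⊤}

B0 is the boundary node: IN[B0] = {a: ⊤, b: ⊤, c: ⊤, d: ⊤, e: ⊤, f: ⊤}
Applying B0's transfer function to that IN value gives OUT[B0] (row B0 above).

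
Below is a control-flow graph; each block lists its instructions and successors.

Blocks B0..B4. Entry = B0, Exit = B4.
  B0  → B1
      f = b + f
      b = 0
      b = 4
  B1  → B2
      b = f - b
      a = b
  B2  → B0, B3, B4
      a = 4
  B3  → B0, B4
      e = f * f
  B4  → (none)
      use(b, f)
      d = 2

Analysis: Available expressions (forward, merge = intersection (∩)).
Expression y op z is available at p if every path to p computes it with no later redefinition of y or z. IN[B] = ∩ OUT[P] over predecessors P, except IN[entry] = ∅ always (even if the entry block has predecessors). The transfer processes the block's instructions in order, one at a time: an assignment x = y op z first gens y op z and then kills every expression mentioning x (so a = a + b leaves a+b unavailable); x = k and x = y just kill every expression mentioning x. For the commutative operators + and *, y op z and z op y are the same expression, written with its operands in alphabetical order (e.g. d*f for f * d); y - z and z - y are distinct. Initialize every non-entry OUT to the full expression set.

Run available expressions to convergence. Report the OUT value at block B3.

Per-block solution:
  B0:  IN={}  OUT={}
  B1:  IN={}  OUT={}
  B2:  IN={}  OUT={}
  B3:  IN={}  OUT={f*f}
  B4:  IN={}  OUT={}

Merge at B3: IN[B3] = OUT[B2] = {}
Applying B3's transfer function to that IN value gives OUT[B3] (row B3 above).

Answer: {f*f}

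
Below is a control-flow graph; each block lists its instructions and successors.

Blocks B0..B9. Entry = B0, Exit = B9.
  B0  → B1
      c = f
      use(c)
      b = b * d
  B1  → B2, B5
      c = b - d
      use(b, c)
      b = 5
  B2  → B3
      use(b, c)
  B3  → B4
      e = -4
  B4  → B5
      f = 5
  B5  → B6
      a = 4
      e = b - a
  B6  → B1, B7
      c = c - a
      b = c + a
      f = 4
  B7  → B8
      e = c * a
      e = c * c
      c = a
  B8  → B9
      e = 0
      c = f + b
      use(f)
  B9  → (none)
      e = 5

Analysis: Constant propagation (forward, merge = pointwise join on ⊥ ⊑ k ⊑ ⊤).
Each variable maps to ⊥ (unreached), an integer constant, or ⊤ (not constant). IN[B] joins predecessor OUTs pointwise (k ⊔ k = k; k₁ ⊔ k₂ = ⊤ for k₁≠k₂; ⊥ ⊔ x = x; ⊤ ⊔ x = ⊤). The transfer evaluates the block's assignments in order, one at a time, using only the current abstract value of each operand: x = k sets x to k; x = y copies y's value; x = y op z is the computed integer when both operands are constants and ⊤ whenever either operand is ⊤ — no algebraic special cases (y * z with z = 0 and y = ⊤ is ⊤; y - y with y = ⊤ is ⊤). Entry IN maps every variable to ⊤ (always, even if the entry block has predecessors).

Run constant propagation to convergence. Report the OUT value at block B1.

Fixpoint table:
  B0:   IN=(all ⊤)   OUT=(all ⊤)
  B1:   IN=(all ⊤)   OUT={b:5; rest ⊤}
  B2:   IN={b:5; rest ⊤}   OUT={b:5; rest ⊤}
  B3:   IN={b:5; rest ⊤}   OUT={b:5, e:-4; rest ⊤}
  B4:   IN={b:5, e:-4; rest ⊤}   OUT={b:5, e:-4, f:5; rest ⊤}
  B5:   IN={b:5; rest ⊤}   OUT={a:4, b:5, e:1; rest ⊤}
  B6:   IN={a:4, b:5, e:1; rest ⊤}   OUT={a:4, e:1, f:4; rest ⊤}
  B7:   IN={a:4, e:1, f:4; rest ⊤}   OUT={a:4, c:4, f:4; rest ⊤}
  B8:   IN={a:4, c:4, f:4; rest ⊤}   OUT={a:4, e:0, f:4; rest ⊤}
  B9:   IN={a:4, e:0, f:4; rest ⊤}   OUT={a:4, e:5, f:4; rest ⊤}

Merge at B1: IN[B1] = OUT[B0] ⊔ OUT[B6] = {a: ⊤, b: ⊤, c: ⊤, d: ⊤, e: ⊤, f: ⊤}
Applying B1's transfer function to that IN value gives OUT[B1] (row B1 above).

Answer: {a: ⊤, b: 5, c: ⊤, d: ⊤, e: ⊤, f: ⊤}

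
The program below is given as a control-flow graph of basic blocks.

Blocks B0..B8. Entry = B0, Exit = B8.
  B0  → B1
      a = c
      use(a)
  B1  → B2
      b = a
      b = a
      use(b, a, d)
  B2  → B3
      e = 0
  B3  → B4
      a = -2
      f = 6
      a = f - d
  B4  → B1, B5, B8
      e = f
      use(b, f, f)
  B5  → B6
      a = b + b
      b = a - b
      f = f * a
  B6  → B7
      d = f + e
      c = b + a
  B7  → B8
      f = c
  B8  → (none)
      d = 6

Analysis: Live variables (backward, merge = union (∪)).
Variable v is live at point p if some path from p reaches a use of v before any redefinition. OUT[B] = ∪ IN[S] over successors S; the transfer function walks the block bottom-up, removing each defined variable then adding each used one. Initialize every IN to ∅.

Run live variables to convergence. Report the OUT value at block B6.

Answer: {c}

Trace:
Per-block solution:
  B0:   IN={c, d}   OUT={a, d}
  B1:   IN={a, d}   OUT={b, d}
  B2:   IN={b, d}   OUT={b, d}
  B3:   IN={b, d}   OUT={a, b, d, f}
  B4:   IN={a, b, d, f}   OUT={a, b, d, e, f}
  B5:   IN={b, e, f}   OUT={a, b, e, f}
  B6:   IN={a, b, e, f}   OUT={c}
  B7:   IN={c}   OUT={}
  B8:   IN={}   OUT={}

Merge at B6: OUT[B6] = IN[B7] = {c}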